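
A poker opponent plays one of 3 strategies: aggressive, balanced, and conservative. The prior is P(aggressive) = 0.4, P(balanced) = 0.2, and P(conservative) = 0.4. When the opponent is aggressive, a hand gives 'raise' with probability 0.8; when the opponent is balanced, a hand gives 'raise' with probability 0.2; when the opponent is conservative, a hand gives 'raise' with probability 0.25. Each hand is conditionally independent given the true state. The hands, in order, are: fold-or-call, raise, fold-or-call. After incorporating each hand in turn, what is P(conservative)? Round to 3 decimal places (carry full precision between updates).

0.594

After 'fold-or-call': normaliser = 0.2·0.4000 + 0.8·0.2000 + 0.75·0.4000; P(aggressive) ≈ 0.1481, P(balanced) ≈ 0.2963, P(conservative) ≈ 0.5556
After 'raise': normaliser = 0.8·0.1481 + 0.2·0.2963 + 0.25·0.5556; P(aggressive) ≈ 0.3743, P(balanced) ≈ 0.1871, P(conservative) ≈ 0.4386
After 'fold-or-call': normaliser = 0.2·0.3743 + 0.8·0.1871 + 0.75·0.4386; P(aggressive) ≈ 0.1352, P(balanced) ≈ 0.2705, P(conservative) ≈ 0.5943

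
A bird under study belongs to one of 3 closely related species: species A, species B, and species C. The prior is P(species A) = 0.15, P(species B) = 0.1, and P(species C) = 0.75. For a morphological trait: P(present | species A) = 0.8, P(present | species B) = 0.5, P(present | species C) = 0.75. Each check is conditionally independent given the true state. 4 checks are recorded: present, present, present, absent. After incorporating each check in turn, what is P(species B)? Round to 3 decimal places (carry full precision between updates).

After 'present': normaliser = 0.8·0.1500 + 0.5·0.1000 + 0.75·0.7500; P(species A) ≈ 0.1638, P(species B) ≈ 0.0683, P(species C) ≈ 0.7679
After 'present': normaliser = 0.8·0.1638 + 0.5·0.0683 + 0.75·0.7679; P(species A) ≈ 0.1768, P(species B) ≈ 0.0461, P(species C) ≈ 0.7771
After 'present': normaliser = 0.8·0.1768 + 0.5·0.0461 + 0.75·0.7771; P(species A) ≈ 0.1893, P(species B) ≈ 0.0308, P(species C) ≈ 0.7799
After 'absent': normaliser = 0.2·0.1893 + 0.5·0.0308 + 0.25·0.7799; P(species A) ≈ 0.1525, P(species B) ≈ 0.0621, P(species C) ≈ 0.7854

0.062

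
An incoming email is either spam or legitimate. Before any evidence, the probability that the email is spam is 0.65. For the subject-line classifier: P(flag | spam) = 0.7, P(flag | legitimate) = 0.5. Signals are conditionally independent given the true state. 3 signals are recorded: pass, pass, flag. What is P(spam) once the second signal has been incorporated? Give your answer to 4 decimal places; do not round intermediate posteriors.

0.4007

Each posterior becomes the prior for the next update.
After 'pass': P(spam) = 0.3·0.6500 / (0.3·0.6500 + 0.5·0.3500) ≈ 0.5270
After 'pass': P(spam) = 0.3·0.5270 / (0.3·0.5270 + 0.5·0.4730) ≈ 0.4007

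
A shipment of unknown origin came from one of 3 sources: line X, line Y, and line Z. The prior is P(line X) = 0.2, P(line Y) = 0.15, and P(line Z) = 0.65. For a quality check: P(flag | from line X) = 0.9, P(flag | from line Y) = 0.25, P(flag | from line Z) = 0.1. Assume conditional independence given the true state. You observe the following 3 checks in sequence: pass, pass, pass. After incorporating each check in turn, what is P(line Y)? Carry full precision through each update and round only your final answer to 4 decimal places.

0.1178

After 'pass': normaliser = 0.1·0.2000 + 0.75·0.1500 + 0.9·0.6500; P(line X) ≈ 0.0279, P(line Y) ≈ 0.1568, P(line Z) ≈ 0.8153
After 'pass': normaliser = 0.1·0.0279 + 0.75·0.1568 + 0.9·0.8153; P(line X) ≈ 0.0033, P(line Y) ≈ 0.1377, P(line Z) ≈ 0.8591
After 'pass': normaliser = 0.1·0.0033 + 0.75·0.1377 + 0.9·0.8591; P(line X) ≈ 0.0004, P(line Y) ≈ 0.1178, P(line Z) ≈ 0.8819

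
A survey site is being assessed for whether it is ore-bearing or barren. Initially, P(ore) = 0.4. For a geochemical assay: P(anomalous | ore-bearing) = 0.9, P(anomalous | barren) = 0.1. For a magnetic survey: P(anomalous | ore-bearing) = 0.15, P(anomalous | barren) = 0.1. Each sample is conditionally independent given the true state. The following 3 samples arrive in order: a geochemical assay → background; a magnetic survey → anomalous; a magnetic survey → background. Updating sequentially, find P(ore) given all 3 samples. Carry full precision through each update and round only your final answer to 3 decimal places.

0.095

Apply Bayes' rule sequentially, carrying P(ore) forward.
After a geochemical assay='background': P(ore) = 0.1·0.4000 / (0.1·0.4000 + 0.9·0.6000) ≈ 0.0690
After a magnetic survey='anomalous': P(ore) = 0.15·0.0690 / (0.15·0.0690 + 0.1·0.9310) ≈ 0.1000
After a magnetic survey='background': P(ore) = 0.85·0.1000 / (0.85·0.1000 + 0.9·0.9000) ≈ 0.0950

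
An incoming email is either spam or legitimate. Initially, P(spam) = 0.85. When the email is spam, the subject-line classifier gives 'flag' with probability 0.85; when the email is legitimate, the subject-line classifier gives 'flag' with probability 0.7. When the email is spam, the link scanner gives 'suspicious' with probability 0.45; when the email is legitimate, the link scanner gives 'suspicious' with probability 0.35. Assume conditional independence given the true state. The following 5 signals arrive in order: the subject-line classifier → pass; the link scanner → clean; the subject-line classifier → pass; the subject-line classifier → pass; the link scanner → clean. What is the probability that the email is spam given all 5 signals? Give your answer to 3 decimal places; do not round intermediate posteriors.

After the subject-line classifier='pass': P(spam) = 0.15·0.8500 / (0.15·0.8500 + 0.3·0.1500) ≈ 0.7391
After the link scanner='clean': P(spam) = 0.55·0.7391 / (0.55·0.7391 + 0.65·0.2609) ≈ 0.7057
After the subject-line classifier='pass': P(spam) = 0.15·0.7057 / (0.15·0.7057 + 0.3·0.2943) ≈ 0.5452
After the subject-line classifier='pass': P(spam) = 0.15·0.5452 / (0.15·0.5452 + 0.3·0.4548) ≈ 0.3747
After the link scanner='clean': P(spam) = 0.55·0.3747 / (0.55·0.3747 + 0.65·0.6253) ≈ 0.3365

0.336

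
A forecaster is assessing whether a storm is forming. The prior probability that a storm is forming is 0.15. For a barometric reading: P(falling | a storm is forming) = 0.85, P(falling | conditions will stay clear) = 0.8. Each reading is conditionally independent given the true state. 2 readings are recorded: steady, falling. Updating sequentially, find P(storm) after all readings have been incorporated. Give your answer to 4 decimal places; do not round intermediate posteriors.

After 'steady': P(storm) = 0.15·0.1500 / (0.15·0.1500 + 0.2·0.8500) ≈ 0.1169
After 'falling': P(storm) = 0.85·0.1169 / (0.85·0.1169 + 0.8·0.8831) ≈ 0.1233

0.1233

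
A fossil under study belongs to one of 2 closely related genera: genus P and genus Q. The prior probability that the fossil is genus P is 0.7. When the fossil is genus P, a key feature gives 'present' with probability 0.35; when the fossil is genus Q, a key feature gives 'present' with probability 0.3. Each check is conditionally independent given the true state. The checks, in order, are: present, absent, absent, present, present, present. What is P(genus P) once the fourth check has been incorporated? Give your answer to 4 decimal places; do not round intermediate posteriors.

0.7325

After 'present': P(genus P) = 0.35·0.7000 / (0.35·0.7000 + 0.3·0.3000) ≈ 0.7313
After 'absent': P(genus P) = 0.65·0.7313 / (0.65·0.7313 + 0.7·0.2687) ≈ 0.7165
After 'absent': P(genus P) = 0.65·0.7165 / (0.65·0.7165 + 0.7·0.2835) ≈ 0.7012
After 'present': P(genus P) = 0.35·0.7012 / (0.35·0.7012 + 0.3·0.2988) ≈ 0.7325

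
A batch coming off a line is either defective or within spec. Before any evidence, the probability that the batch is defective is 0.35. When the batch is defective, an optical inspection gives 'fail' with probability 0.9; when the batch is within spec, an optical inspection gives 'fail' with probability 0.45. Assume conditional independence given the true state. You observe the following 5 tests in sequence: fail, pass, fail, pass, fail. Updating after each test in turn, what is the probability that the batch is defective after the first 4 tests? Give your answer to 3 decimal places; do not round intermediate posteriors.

After 'fail': P(defective) = 0.9·0.3500 / (0.9·0.3500 + 0.45·0.6500) ≈ 0.5185
After 'pass': P(defective) = 0.1·0.5185 / (0.1·0.5185 + 0.55·0.4815) ≈ 0.1637
After 'fail': P(defective) = 0.9·0.1637 / (0.9·0.1637 + 0.45·0.8363) ≈ 0.2814
After 'pass': P(defective) = 0.1·0.2814 / (0.1·0.2814 + 0.55·0.7186) ≈ 0.0665

0.066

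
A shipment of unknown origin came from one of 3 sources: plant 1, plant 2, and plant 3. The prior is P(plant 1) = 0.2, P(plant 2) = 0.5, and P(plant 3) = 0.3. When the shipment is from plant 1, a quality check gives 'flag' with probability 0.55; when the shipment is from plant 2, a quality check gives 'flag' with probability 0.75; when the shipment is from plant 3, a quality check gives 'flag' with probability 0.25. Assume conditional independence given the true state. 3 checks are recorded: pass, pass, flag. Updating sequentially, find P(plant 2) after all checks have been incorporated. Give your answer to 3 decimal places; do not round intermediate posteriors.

Apply Bayes' rule sequentially, carrying P(plant 2) forward.
After 'pass': normaliser = 0.45·0.2000 + 0.25·0.5000 + 0.75·0.3000; P(plant 1) ≈ 0.2045, P(plant 2) ≈ 0.2841, P(plant 3) ≈ 0.5114
After 'pass': normaliser = 0.45·0.2045 + 0.25·0.2841 + 0.75·0.5114; P(plant 1) ≈ 0.1684, P(plant 2) ≈ 0.1299, P(plant 3) ≈ 0.7017
After 'flag': normaliser = 0.55·0.1684 + 0.75·0.1299 + 0.25·0.7017; P(plant 1) ≈ 0.2534, P(plant 2) ≈ 0.2666, P(plant 3) ≈ 0.4799

0.267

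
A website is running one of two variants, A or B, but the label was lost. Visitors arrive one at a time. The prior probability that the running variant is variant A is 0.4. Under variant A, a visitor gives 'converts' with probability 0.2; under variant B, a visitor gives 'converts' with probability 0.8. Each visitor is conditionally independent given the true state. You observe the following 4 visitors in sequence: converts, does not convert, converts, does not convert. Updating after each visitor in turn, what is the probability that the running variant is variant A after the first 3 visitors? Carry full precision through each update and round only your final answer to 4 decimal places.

0.1429

After 'converts': P(A) = 0.2·0.4000 / (0.2·0.4000 + 0.8·0.6000) ≈ 0.1429
After 'does not convert': P(A) = 0.8·0.1429 / (0.8·0.1429 + 0.2·0.8571) ≈ 0.4000
After 'converts': P(A) = 0.2·0.4000 / (0.2·0.4000 + 0.8·0.6000) ≈ 0.1429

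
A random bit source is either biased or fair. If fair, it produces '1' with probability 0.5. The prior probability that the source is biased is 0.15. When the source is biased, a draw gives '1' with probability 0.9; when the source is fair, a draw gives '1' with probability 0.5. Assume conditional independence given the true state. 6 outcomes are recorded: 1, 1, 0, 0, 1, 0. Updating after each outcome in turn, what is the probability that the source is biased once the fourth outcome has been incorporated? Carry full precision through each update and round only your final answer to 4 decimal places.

After '1': P(biased) = 0.9·0.1500 / (0.9·0.1500 + 0.5·0.8500) ≈ 0.2411
After '1': P(biased) = 0.9·0.2411 / (0.9·0.2411 + 0.5·0.7589) ≈ 0.3638
After '0': P(biased) = 0.1·0.3638 / (0.1·0.3638 + 0.5·0.6362) ≈ 0.1026
After '0': P(biased) = 0.1·0.1026 / (0.1·0.1026 + 0.5·0.8974) ≈ 0.0224

0.0224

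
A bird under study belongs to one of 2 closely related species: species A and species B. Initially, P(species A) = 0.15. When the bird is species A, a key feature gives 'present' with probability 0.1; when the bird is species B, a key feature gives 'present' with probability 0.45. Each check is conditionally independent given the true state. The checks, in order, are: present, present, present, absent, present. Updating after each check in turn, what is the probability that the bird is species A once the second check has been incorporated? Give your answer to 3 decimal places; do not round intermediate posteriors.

Apply Bayes' rule sequentially, carrying P(species A) forward.
After 'present': P(species A) = 0.1·0.1500 / (0.1·0.1500 + 0.45·0.8500) ≈ 0.0377
After 'present': P(species A) = 0.1·0.0377 / (0.1·0.0377 + 0.45·0.9623) ≈ 0.0086

0.009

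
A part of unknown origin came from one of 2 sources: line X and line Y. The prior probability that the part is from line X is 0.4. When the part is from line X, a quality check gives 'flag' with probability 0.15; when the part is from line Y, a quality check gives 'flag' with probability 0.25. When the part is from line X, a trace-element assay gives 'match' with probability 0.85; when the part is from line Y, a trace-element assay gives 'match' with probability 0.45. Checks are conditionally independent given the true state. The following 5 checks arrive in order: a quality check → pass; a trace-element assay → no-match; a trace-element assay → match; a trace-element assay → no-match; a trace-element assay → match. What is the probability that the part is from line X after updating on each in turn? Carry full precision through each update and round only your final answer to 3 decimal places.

0.167

After a quality check='pass': P(line X) = 0.85·0.4000 / (0.85·0.4000 + 0.75·0.6000) ≈ 0.4304
After a trace-element assay='no-match': P(line X) = 0.15·0.4304 / (0.15·0.4304 + 0.55·0.5696) ≈ 0.1709
After a trace-element assay='match': P(line X) = 0.85·0.1709 / (0.85·0.1709 + 0.45·0.8291) ≈ 0.2802
After a trace-element assay='no-match': P(line X) = 0.15·0.2802 / (0.15·0.2802 + 0.55·0.7198) ≈ 0.0960
After a trace-element assay='match': P(line X) = 0.85·0.0960 / (0.85·0.0960 + 0.45·0.9040) ≈ 0.1670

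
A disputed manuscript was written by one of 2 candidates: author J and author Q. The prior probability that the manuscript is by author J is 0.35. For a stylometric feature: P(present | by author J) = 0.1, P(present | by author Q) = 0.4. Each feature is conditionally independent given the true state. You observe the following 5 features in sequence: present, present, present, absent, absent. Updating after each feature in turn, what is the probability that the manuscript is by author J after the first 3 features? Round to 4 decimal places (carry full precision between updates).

After 'present': P(author J) = 0.1·0.3500 / (0.1·0.3500 + 0.4·0.6500) ≈ 0.1186
After 'present': P(author J) = 0.1·0.1186 / (0.1·0.1186 + 0.4·0.8814) ≈ 0.0326
After 'present': P(author J) = 0.1·0.0326 / (0.1·0.0326 + 0.4·0.9674) ≈ 0.0083

0.0083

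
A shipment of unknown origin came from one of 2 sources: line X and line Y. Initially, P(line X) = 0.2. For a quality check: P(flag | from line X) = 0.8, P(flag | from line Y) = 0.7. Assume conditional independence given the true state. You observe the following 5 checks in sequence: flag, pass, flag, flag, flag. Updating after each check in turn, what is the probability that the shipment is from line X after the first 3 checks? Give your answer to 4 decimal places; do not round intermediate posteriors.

After 'flag': P(line X) = 0.8·0.2000 / (0.8·0.2000 + 0.7·0.8000) ≈ 0.2222
After 'pass': P(line X) = 0.2·0.2222 / (0.2·0.2222 + 0.3·0.7778) ≈ 0.1600
After 'flag': P(line X) = 0.8·0.1600 / (0.8·0.1600 + 0.7·0.8400) ≈ 0.1788

0.1788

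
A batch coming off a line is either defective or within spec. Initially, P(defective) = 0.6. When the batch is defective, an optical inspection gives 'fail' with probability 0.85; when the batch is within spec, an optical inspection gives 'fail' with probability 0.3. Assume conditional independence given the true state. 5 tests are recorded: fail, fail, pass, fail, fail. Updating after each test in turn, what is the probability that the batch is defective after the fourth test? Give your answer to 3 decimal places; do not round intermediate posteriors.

0.880

After 'fail': P(defective) = 0.85·0.6000 / (0.85·0.6000 + 0.3·0.4000) ≈ 0.8095
After 'fail': P(defective) = 0.85·0.8095 / (0.85·0.8095 + 0.3·0.1905) ≈ 0.9233
After 'pass': P(defective) = 0.15·0.9233 / (0.15·0.9233 + 0.7·0.0767) ≈ 0.7207
After 'fail': P(defective) = 0.85·0.7207 / (0.85·0.7207 + 0.3·0.2793) ≈ 0.8797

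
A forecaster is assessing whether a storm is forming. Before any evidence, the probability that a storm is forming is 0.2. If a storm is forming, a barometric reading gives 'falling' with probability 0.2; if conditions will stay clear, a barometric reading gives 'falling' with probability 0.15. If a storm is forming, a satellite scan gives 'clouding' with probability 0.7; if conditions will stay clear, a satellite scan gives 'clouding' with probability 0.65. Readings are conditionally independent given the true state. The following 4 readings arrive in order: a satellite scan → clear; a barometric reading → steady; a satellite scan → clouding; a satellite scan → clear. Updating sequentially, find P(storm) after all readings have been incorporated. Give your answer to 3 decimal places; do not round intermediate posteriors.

After a satellite scan='clear': P(storm) = 0.3·0.2000 / (0.3·0.2000 + 0.35·0.8000) ≈ 0.1765
After a barometric reading='steady': P(storm) = 0.8·0.1765 / (0.8·0.1765 + 0.85·0.8235) ≈ 0.1678
After a satellite scan='clouding': P(storm) = 0.7·0.1678 / (0.7·0.1678 + 0.65·0.8322) ≈ 0.1784
After a satellite scan='clear': P(storm) = 0.3·0.1784 / (0.3·0.1784 + 0.35·0.8216) ≈ 0.1569

0.157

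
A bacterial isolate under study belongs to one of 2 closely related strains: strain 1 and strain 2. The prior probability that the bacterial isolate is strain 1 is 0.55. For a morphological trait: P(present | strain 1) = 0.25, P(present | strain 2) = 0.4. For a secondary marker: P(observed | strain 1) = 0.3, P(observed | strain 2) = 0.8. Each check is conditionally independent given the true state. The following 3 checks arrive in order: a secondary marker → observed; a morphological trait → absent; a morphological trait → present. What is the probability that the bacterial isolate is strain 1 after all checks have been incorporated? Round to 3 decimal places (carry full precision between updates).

Each posterior becomes the prior for the next update.
After a secondary marker='observed': P(strain 1) = 0.3·0.5500 / (0.3·0.5500 + 0.8·0.4500) ≈ 0.3143
After a morphological trait='absent': P(strain 1) = 0.75·0.3143 / (0.75·0.3143 + 0.6·0.6857) ≈ 0.3642
After a morphological trait='present': P(strain 1) = 0.25·0.3642 / (0.25·0.3642 + 0.4·0.6358) ≈ 0.2637

0.264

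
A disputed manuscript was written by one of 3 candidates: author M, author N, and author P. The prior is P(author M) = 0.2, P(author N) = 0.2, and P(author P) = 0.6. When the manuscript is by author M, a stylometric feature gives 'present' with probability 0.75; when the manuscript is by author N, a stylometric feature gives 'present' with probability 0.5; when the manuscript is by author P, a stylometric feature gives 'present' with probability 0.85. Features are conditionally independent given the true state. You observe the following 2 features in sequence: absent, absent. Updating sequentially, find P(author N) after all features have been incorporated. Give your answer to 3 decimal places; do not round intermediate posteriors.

Each posterior becomes the prior for the next update.
After 'absent': normaliser = 0.25·0.2000 + 0.5·0.2000 + 0.15·0.6000; P(author M) ≈ 0.2083, P(author N) ≈ 0.4167, P(author P) ≈ 0.3750
After 'absent': normaliser = 0.25·0.2083 + 0.5·0.4167 + 0.15·0.3750; P(author M) ≈ 0.1645, P(author N) ≈ 0.6579, P(author P) ≈ 0.1776

0.658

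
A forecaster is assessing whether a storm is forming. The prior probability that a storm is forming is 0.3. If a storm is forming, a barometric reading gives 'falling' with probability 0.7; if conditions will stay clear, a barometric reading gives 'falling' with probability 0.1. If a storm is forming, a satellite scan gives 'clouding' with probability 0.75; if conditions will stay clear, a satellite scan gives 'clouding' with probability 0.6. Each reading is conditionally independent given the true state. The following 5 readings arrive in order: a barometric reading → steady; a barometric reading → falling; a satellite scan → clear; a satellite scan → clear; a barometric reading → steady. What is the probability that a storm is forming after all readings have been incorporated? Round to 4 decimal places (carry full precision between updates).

0.1152

After a barometric reading='steady': P(storm) = 0.3·0.3000 / (0.3·0.3000 + 0.9·0.7000) ≈ 0.1250
After a barometric reading='falling': P(storm) = 0.7·0.1250 / (0.7·0.1250 + 0.1·0.8750) ≈ 0.5000
After a satellite scan='clear': P(storm) = 0.25·0.5000 / (0.25·0.5000 + 0.4·0.5000) ≈ 0.3846
After a satellite scan='clear': P(storm) = 0.25·0.3846 / (0.25·0.3846 + 0.4·0.6154) ≈ 0.2809
After a barometric reading='steady': P(storm) = 0.3·0.2809 / (0.3·0.2809 + 0.9·0.7191) ≈ 0.1152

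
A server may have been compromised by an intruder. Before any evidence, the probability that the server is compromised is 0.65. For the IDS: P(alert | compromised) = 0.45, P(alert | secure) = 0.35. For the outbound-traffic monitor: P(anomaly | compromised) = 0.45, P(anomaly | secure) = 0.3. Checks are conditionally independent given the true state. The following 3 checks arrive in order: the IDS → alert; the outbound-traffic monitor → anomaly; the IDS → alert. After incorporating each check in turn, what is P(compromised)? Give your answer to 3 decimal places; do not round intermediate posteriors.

After the IDS='alert': P(compromised) = 0.45·0.6500 / (0.45·0.6500 + 0.35·0.3500) ≈ 0.7048
After the outbound-traffic monitor='anomaly': P(compromised) = 0.45·0.7048 / (0.45·0.7048 + 0.3·0.2952) ≈ 0.7817
After the IDS='alert': P(compromised) = 0.45·0.7817 / (0.45·0.7817 + 0.35·0.2183) ≈ 0.8216

0.822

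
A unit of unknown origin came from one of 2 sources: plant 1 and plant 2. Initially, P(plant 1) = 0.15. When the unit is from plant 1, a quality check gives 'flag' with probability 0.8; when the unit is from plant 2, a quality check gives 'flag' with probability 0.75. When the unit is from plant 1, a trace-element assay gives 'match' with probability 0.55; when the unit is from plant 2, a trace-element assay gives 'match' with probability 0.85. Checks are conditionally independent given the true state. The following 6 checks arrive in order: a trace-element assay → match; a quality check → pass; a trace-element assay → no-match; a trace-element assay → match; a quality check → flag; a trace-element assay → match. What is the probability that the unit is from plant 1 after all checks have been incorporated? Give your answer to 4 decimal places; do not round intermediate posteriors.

Apply Bayes' rule sequentially, carrying P(plant 1) forward.
After a trace-element assay='match': P(plant 1) = 0.55·0.1500 / (0.55·0.1500 + 0.85·0.8500) ≈ 0.1025
After a quality check='pass': P(plant 1) = 0.2·0.1025 / (0.2·0.1025 + 0.25·0.8975) ≈ 0.0837
After a trace-element assay='no-match': P(plant 1) = 0.45·0.0837 / (0.45·0.0837 + 0.15·0.9163) ≈ 0.2151
After a trace-element assay='match': P(plant 1) = 0.55·0.2151 / (0.55·0.2151 + 0.85·0.7849) ≈ 0.1506
After a quality check='flag': P(plant 1) = 0.8·0.1506 / (0.8·0.1506 + 0.75·0.8494) ≈ 0.1591
After a trace-element assay='match': P(plant 1) = 0.55·0.1591 / (0.55·0.1591 + 0.85·0.8409) ≈ 0.1090

0.1090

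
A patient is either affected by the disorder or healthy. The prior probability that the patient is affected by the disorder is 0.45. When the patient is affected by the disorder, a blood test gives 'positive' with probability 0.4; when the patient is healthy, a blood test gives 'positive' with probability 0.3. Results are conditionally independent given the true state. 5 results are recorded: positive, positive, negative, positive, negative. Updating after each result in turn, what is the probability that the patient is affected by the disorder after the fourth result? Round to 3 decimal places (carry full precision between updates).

After 'positive': P(affected) = 0.4·0.4500 / (0.4·0.4500 + 0.3·0.5500) ≈ 0.5217
After 'positive': P(affected) = 0.4·0.5217 / (0.4·0.5217 + 0.3·0.4783) ≈ 0.5926
After 'negative': P(affected) = 0.6·0.5926 / (0.6·0.5926 + 0.7·0.4074) ≈ 0.5549
After 'positive': P(affected) = 0.4·0.5549 / (0.4·0.5549 + 0.3·0.4451) ≈ 0.6244

0.624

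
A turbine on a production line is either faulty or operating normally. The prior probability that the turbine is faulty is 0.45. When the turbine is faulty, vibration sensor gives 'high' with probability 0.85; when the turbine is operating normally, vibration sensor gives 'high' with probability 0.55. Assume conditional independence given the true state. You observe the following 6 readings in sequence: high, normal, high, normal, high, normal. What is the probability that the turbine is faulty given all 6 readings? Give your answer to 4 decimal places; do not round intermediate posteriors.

0.1006

After 'high': P(faulty) = 0.85·0.4500 / (0.85·0.4500 + 0.55·0.5500) ≈ 0.5584
After 'normal': P(faulty) = 0.15·0.5584 / (0.15·0.5584 + 0.45·0.4416) ≈ 0.2965
After 'high': P(faulty) = 0.85·0.2965 / (0.85·0.2965 + 0.55·0.7035) ≈ 0.3944
After 'normal': P(faulty) = 0.15·0.3944 / (0.15·0.3944 + 0.45·0.6056) ≈ 0.1784
After 'high': P(faulty) = 0.85·0.1784 / (0.85·0.1784 + 0.55·0.8216) ≈ 0.2513
After 'normal': P(faulty) = 0.15·0.2513 / (0.15·0.2513 + 0.45·0.7487) ≈ 0.1006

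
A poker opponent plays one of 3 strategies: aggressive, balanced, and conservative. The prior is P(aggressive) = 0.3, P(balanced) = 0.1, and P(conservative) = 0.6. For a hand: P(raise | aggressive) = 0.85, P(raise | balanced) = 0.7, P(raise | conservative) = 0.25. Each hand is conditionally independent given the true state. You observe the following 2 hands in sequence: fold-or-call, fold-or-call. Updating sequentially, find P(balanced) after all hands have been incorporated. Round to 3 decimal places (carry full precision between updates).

0.025

After 'fold-or-call': normaliser = 0.15·0.3000 + 0.3·0.1000 + 0.75·0.6000; P(aggressive) ≈ 0.0857, P(balanced) ≈ 0.0571, P(conservative) ≈ 0.8571
After 'fold-or-call': normaliser = 0.15·0.0857 + 0.3·0.0571 + 0.75·0.8571; P(aggressive) ≈ 0.0191, P(balanced) ≈ 0.0255, P(conservative) ≈ 0.9554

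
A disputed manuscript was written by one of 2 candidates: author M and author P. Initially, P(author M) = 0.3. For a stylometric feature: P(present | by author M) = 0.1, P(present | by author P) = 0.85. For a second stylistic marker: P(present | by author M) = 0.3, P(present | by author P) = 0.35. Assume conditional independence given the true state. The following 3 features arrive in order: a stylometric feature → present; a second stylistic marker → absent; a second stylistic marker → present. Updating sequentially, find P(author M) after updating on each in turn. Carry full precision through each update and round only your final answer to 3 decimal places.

0.044

After a stylometric feature='present': P(author M) = 0.1·0.3000 / (0.1·0.3000 + 0.85·0.7000) ≈ 0.0480
After a second stylistic marker='absent': P(author M) = 0.7·0.0480 / (0.7·0.0480 + 0.65·0.9520) ≈ 0.0515
After a second stylistic marker='present': P(author M) = 0.3·0.0515 / (0.3·0.0515 + 0.35·0.9485) ≈ 0.0445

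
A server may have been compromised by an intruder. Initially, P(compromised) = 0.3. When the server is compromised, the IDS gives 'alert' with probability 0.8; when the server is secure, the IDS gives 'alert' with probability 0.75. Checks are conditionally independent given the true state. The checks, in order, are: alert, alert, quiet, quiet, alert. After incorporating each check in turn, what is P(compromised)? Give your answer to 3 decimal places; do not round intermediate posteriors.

0.250

After 'alert': P(compromised) = 0.8·0.3000 / (0.8·0.3000 + 0.75·0.7000) ≈ 0.3137
After 'alert': P(compromised) = 0.8·0.3137 / (0.8·0.3137 + 0.75·0.6863) ≈ 0.3278
After 'quiet': P(compromised) = 0.2·0.3278 / (0.2·0.3278 + 0.25·0.6722) ≈ 0.2806
After 'quiet': P(compromised) = 0.2·0.2806 / (0.2·0.2806 + 0.25·0.7194) ≈ 0.2378
After 'alert': P(compromised) = 0.8·0.2378 / (0.8·0.2378 + 0.75·0.7622) ≈ 0.2497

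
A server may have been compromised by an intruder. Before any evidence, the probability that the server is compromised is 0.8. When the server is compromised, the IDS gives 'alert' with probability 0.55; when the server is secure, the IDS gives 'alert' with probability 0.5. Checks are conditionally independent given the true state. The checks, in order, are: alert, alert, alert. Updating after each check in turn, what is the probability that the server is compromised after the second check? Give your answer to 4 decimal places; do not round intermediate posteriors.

After 'alert': P(compromised) = 0.55·0.8000 / (0.55·0.8000 + 0.5·0.2000) ≈ 0.8148
After 'alert': P(compromised) = 0.55·0.8148 / (0.55·0.8148 + 0.5·0.1852) ≈ 0.8288

0.8288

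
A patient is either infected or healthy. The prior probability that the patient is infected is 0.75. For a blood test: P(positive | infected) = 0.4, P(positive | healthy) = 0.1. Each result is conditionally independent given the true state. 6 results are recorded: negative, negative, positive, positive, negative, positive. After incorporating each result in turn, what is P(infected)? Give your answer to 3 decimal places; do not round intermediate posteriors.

0.983

After 'negative': P(infected) = 0.6·0.7500 / (0.6·0.7500 + 0.9·0.2500) ≈ 0.6667
After 'negative': P(infected) = 0.6·0.6667 / (0.6·0.6667 + 0.9·0.3333) ≈ 0.5714
After 'positive': P(infected) = 0.4·0.5714 / (0.4·0.5714 + 0.1·0.4286) ≈ 0.8421
After 'positive': P(infected) = 0.4·0.8421 / (0.4·0.8421 + 0.1·0.1579) ≈ 0.9552
After 'negative': P(infected) = 0.6·0.9552 / (0.6·0.9552 + 0.9·0.0448) ≈ 0.9343
After 'positive': P(infected) = 0.4·0.9343 / (0.4·0.9343 + 0.1·0.0657) ≈ 0.9827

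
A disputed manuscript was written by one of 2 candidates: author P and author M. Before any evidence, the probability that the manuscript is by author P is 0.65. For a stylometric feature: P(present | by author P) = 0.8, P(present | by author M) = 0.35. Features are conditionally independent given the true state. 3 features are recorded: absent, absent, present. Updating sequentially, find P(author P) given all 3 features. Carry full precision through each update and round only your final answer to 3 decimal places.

Apply Bayes' rule sequentially, carrying P(author P) forward.
After 'absent': P(author P) = 0.2·0.6500 / (0.2·0.6500 + 0.65·0.3500) ≈ 0.3636
After 'absent': P(author P) = 0.2·0.3636 / (0.2·0.3636 + 0.65·0.6364) ≈ 0.1495
After 'present': P(author P) = 0.8·0.1495 / (0.8·0.1495 + 0.35·0.8505) ≈ 0.2867

0.287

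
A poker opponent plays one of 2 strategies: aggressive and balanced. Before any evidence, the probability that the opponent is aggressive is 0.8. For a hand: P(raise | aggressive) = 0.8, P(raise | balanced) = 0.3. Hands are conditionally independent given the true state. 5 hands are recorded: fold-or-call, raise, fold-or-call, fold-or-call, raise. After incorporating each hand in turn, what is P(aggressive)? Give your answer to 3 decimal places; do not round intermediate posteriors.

0.399

After 'fold-or-call': P(aggressive) = 0.2·0.8000 / (0.2·0.8000 + 0.7·0.2000) ≈ 0.5333
After 'raise': P(aggressive) = 0.8·0.5333 / (0.8·0.5333 + 0.3·0.4667) ≈ 0.7529
After 'fold-or-call': P(aggressive) = 0.2·0.7529 / (0.2·0.7529 + 0.7·0.2471) ≈ 0.4655
After 'fold-or-call': P(aggressive) = 0.2·0.4655 / (0.2·0.4655 + 0.7·0.5345) ≈ 0.1992
After 'raise': P(aggressive) = 0.8·0.1992 / (0.8·0.1992 + 0.3·0.8008) ≈ 0.3988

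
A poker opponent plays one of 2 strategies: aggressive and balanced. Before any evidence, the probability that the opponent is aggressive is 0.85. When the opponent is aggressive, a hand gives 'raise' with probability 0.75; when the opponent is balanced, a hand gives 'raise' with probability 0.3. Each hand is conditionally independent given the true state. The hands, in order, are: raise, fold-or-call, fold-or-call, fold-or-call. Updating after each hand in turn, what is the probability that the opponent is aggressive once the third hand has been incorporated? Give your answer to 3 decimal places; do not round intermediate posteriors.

After 'raise': P(aggressive) = 0.75·0.8500 / (0.75·0.8500 + 0.3·0.1500) ≈ 0.9341
After 'fold-or-call': P(aggressive) = 0.25·0.9341 / (0.25·0.9341 + 0.7·0.0659) ≈ 0.8350
After 'fold-or-call': P(aggressive) = 0.25·0.8350 / (0.25·0.8350 + 0.7·0.1650) ≈ 0.6437

0.644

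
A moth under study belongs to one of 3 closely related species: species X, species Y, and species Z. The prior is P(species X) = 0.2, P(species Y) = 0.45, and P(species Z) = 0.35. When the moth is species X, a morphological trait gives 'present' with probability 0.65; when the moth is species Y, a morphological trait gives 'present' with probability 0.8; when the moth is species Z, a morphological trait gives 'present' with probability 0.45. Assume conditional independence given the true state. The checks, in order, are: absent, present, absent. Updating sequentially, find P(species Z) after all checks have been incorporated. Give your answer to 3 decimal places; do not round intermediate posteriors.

Apply Bayes' rule sequentially, carrying P(species Z) forward.
After 'absent': normaliser = 0.35·0.2000 + 0.2·0.4500 + 0.55·0.3500; P(species X) ≈ 0.1986, P(species Y) ≈ 0.2553, P(species Z) ≈ 0.5461
After 'present': normaliser = 0.65·0.1986 + 0.8·0.2553 + 0.45·0.5461; P(species X) ≈ 0.2229, P(species Y) ≈ 0.3527, P(species Z) ≈ 0.4244
After 'absent': normaliser = 0.35·0.2229 + 0.2·0.3527 + 0.55·0.4244; P(species X) ≈ 0.2042, P(species Y) ≈ 0.1847, P(species Z) ≈ 0.6111

0.611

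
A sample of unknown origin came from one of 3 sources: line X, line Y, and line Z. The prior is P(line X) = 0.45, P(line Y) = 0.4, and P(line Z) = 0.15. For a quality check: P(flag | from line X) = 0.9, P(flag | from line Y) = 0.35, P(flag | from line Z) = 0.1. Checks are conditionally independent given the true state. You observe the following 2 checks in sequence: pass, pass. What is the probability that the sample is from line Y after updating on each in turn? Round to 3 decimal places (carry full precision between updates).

0.573

After 'pass': normaliser = 0.1·0.4500 + 0.65·0.4000 + 0.9·0.1500; P(line X) ≈ 0.1023, P(line Y) ≈ 0.5909, P(line Z) ≈ 0.3068
After 'pass': normaliser = 0.1·0.1023 + 0.65·0.5909 + 0.9·0.3068; P(line X) ≈ 0.0153, P(line Y) ≈ 0.5729, P(line Z) ≈ 0.4119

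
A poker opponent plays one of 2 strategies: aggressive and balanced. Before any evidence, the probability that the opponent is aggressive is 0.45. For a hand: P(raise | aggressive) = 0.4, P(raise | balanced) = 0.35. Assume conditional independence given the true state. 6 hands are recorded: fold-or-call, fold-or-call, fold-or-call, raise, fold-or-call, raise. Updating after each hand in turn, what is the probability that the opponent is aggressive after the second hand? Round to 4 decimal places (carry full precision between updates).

After 'fold-or-call': P(aggressive) = 0.6·0.4500 / (0.6·0.4500 + 0.65·0.5500) ≈ 0.4303
After 'fold-or-call': P(aggressive) = 0.6·0.4303 / (0.6·0.4303 + 0.65·0.5697) ≈ 0.4108

0.4108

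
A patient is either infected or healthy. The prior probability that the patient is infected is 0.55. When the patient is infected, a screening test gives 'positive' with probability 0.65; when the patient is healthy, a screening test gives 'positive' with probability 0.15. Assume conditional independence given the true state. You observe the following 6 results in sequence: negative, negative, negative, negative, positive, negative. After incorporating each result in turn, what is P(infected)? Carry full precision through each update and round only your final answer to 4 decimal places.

After 'negative': P(infected) = 0.35·0.5500 / (0.35·0.5500 + 0.85·0.4500) ≈ 0.3348
After 'negative': P(infected) = 0.35·0.3348 / (0.35·0.3348 + 0.85·0.6652) ≈ 0.1717
After 'negative': P(infected) = 0.35·0.1717 / (0.35·0.1717 + 0.85·0.8283) ≈ 0.0786
After 'negative': P(infected) = 0.35·0.0786 / (0.35·0.0786 + 0.85·0.9214) ≈ 0.0339
After 'positive': P(infected) = 0.65·0.0339 / (0.65·0.0339 + 0.15·0.9661) ≈ 0.1321
After 'negative': P(infected) = 0.35·0.1321 / (0.35·0.1321 + 0.85·0.8679) ≈ 0.0590

0.0590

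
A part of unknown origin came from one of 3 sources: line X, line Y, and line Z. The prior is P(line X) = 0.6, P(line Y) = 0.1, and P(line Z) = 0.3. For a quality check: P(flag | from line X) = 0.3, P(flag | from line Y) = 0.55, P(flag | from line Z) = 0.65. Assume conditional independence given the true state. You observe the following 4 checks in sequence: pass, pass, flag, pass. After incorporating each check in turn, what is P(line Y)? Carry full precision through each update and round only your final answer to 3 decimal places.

Apply Bayes' rule sequentially, carrying P(line Y) forward.
After 'pass': normaliser = 0.7·0.6000 + 0.45·0.1000 + 0.35·0.3000; P(line X) ≈ 0.7368, P(line Y) ≈ 0.0789, P(line Z) ≈ 0.1842
After 'pass': normaliser = 0.7·0.7368 + 0.45·0.0789 + 0.35·0.1842; P(line X) ≈ 0.8376, P(line Y) ≈ 0.0577, P(line Z) ≈ 0.1047
After 'flag': normaliser = 0.3·0.8376 + 0.55·0.0577 + 0.65·0.1047; P(line X) ≈ 0.7158, P(line Y) ≈ 0.0904, P(line Z) ≈ 0.1939
After 'pass': normaliser = 0.7·0.7158 + 0.45·0.0904 + 0.35·0.1939; P(line X) ≈ 0.8220, P(line Y) ≈ 0.0667, P(line Z) ≈ 0.1113

0.067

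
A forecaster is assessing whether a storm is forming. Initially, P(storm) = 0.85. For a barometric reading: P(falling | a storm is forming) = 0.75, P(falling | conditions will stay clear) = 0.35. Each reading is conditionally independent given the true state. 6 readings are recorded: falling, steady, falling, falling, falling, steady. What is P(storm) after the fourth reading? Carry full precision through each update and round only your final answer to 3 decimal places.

Apply Bayes' rule sequentially, carrying P(storm) forward.
After 'falling': P(storm) = 0.75·0.8500 / (0.75·0.8500 + 0.35·0.1500) ≈ 0.9239
After 'steady': P(storm) = 0.25·0.9239 / (0.25·0.9239 + 0.65·0.0761) ≈ 0.8236
After 'falling': P(storm) = 0.75·0.8236 / (0.75·0.8236 + 0.35·0.1764) ≈ 0.9092
After 'falling': P(storm) = 0.75·0.9092 / (0.75·0.9092 + 0.35·0.0908) ≈ 0.9554

0.955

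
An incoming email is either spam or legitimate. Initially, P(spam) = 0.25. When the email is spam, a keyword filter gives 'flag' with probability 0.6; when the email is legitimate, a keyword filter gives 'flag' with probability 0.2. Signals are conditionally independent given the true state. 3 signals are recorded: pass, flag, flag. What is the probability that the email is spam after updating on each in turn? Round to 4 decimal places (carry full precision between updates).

0.6000

After 'pass': P(spam) = 0.4·0.2500 / (0.4·0.2500 + 0.8·0.7500) ≈ 0.1429
After 'flag': P(spam) = 0.6·0.1429 / (0.6·0.1429 + 0.2·0.8571) ≈ 0.3333
After 'flag': P(spam) = 0.6·0.3333 / (0.6·0.3333 + 0.2·0.6667) ≈ 0.6000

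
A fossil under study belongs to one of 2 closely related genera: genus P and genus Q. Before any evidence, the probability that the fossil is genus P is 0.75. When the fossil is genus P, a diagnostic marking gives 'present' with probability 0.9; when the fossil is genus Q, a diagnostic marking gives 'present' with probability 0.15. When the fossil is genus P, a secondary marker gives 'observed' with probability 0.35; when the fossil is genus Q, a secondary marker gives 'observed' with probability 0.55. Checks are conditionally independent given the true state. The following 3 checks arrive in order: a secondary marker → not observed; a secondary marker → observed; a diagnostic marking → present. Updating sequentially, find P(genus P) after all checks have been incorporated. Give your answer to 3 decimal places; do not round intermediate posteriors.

0.943

Each posterior becomes the prior for the next update.
After a secondary marker='not observed': P(genus P) = 0.65·0.7500 / (0.65·0.7500 + 0.45·0.2500) ≈ 0.8125
After a secondary marker='observed': P(genus P) = 0.35·0.8125 / (0.35·0.8125 + 0.55·0.1875) ≈ 0.7339
After a diagnostic marking='present': P(genus P) = 0.9·0.7339 / (0.9·0.7339 + 0.15·0.2661) ≈ 0.9430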